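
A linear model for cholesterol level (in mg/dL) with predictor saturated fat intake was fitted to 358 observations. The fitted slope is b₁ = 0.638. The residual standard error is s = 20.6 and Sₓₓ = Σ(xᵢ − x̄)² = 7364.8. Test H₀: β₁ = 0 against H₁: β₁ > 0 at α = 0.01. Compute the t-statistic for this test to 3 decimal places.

SE(b₁) = s/√Sₓₓ = 20.6/√7364.8 = 0.240042.
t = 0.638 / 0.240042 = 2.658.
df = n − 2 = 356.
One-sided p ≈ 0.0041, which is < 0.01, so reject H₀.
There is evidence that the true slope on saturated fat intake is positive.

t = 2.658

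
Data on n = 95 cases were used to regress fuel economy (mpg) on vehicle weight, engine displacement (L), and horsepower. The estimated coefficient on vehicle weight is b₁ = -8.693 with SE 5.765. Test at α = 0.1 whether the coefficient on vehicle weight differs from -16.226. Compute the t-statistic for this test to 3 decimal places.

t = 1.307

H₀: β₁ = -16.226 vs H₁: β₁ ≠ -16.226.
t = (b₁ − β₁⁰)/SE = (-8.693 − (-16.226)) / 5.765 = 1.307.
df = n − k − 1 = 95 − 3 − 1 = 91.
Two-sided p ≈ 0.1946, which is ≥ 0.1, so fail to reject H₀.
The data are consistent with a true slope of -16.226 mpg per unit of vehicle weight, holding the other predictors fixed.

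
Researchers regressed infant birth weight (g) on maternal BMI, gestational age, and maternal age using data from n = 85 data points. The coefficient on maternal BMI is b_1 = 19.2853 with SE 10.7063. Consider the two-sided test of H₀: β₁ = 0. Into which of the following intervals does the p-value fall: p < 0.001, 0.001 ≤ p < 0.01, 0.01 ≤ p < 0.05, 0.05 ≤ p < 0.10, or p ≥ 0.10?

0.05 ≤ p < 0.10

t = 19.2853 / 10.7063 = 1.801.
df = n − k − 1 = 85 − 3 − 1 = 81.
Two-sided p = 2·P(T_{81} > |t|) ≈ 0.0754.
So 0.05 ≤ p < 0.10.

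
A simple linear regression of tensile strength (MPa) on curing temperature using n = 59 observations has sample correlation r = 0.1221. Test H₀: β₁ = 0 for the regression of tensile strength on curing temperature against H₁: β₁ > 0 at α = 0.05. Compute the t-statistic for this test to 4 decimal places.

t = 0.9288

t = r·√(n − 2)/√(1 − r²) = 0.1221·√57/√0.985092 = 0.9288.
df = n − 2 = 57.
One-sided p ≈ 0.1785, which is ≥ 0.05, so fail to reject H₀.
The data do not give significant evidence of a linear association between curing temperature and tensile strength.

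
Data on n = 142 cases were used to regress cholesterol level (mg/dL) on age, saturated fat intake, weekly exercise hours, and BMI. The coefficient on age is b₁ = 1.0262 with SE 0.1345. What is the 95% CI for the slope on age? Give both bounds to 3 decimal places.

(0.760, 1.292)

df = n − k − 1 = 142 − 4 − 1 = 137.
t* = t_{0.025, 137} = 1.977431.
Margin = t* × SE = 1.977431 × 0.1345 = 0.26596.
CI: 1.0262 ± 0.26596 → (0.760, 1.292).
With 95% confidence, each one-unit increase in age is associated with a change of between 0.760 and 1.292 mg/dL in cholesterol level, holding the other predictors fixed.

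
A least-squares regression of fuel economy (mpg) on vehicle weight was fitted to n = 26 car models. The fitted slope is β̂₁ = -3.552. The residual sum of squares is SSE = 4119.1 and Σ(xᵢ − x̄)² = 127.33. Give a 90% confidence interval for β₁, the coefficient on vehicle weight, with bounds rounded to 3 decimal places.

(-5.538, -1.566)

MSE = SSE/(n − 2) = 4119.1/24 = 171.629.
SE(β̂₁) = √(MSE/Sₓₓ) = √(171.629/127.33) = 1.16099.
df = n − 2 = 24.
t* = t_{0.05, 24} = 1.710882.
Margin = t* × SE = 1.710882 × 1.16099 = 1.98632.
CI: -3.552 ± 1.98632 → (-5.538, -1.566).
With 90% confidence, each one-unit increase in vehicle weight is associated with a change of between -5.538 and -1.566 mpg in fuel economy.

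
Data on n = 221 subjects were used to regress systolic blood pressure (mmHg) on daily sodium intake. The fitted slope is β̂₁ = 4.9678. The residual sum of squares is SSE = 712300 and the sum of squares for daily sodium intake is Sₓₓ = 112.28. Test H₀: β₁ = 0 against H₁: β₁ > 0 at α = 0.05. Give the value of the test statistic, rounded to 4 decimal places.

MSE = SSE/(n − 2) = 712300/219 = 3252.51.
SE(β̂₁) = √(MSE/Sₓₓ) = √(3252.51/112.28) = 5.38218.
t = 4.9678 / 5.38218 = 0.9230.
df = n − 2 = 219.
One-sided p ≈ 0.1785, which is ≥ 0.05, so fail to reject H₀.
The data do not give significant evidence that the true slope on daily sodium intake is positive.

t = 0.9230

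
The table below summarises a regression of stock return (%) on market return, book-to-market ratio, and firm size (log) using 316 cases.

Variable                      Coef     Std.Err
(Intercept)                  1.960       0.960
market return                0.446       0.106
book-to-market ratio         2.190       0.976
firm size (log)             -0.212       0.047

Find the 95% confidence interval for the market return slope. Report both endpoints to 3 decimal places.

Read off: b = 0.446, SE = 0.106 for market return.
df = n − k − 1 = 316 − 3 − 1 = 312.
t* = t_{0.025, 312} = 1.967596.
Margin = t* × SE = 1.967596 × 0.106 = 0.20857.
CI: 0.446 ± 0.20857 → (0.237, 0.655).

(0.237, 0.655)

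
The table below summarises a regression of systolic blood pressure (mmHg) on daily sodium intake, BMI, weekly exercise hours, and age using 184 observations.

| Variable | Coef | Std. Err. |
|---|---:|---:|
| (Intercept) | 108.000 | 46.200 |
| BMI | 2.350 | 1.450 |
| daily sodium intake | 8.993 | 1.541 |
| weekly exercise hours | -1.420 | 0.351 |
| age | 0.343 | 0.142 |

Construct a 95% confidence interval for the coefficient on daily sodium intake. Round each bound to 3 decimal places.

Read off: b = 8.993, SE = 1.541 for daily sodium intake.
df = n − k − 1 = 184 − 4 − 1 = 179.
t* = t_{0.025, 179} = 1.973305.
Margin = t* × SE = 1.973305 × 1.541 = 3.04086.
CI: 8.993 ± 3.04086 → (5.952, 12.034).

(5.952, 12.034)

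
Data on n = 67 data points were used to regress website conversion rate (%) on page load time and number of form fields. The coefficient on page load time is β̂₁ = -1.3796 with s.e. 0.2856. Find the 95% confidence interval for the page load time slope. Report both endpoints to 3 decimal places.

df = n − k − 1 = 67 − 2 − 1 = 64.
t* = t_{0.025, 64} = 1.99773.
Margin = t* × SE = 1.99773 × 0.2856 = 0.57055.
CI: -1.3796 ± 0.57055 → (-1.950, -0.809).
With 95% confidence, each one-unit increase in page load time is associated with a change of between -1.950 and -0.809 % in website conversion rate, holding the other predictors fixed.

(-1.950, -0.809)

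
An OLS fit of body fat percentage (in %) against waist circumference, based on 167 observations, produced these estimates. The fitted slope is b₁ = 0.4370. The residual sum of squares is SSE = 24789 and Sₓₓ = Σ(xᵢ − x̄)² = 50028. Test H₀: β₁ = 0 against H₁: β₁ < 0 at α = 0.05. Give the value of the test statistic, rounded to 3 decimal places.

MSE = SSE/(n − 2) = 24789/165 = 150.236.
SE(b₁) = √(MSE/Sₓₓ) = √(150.236/50028) = 0.0548001.
t = 0.4370 / 0.0548001 = 7.974.
df = n − 2 = 165.
One-sided p ≈ 1.0000, which is ≥ 0.05, so fail to reject H₀.
The data do not give significant evidence that the true slope on waist circumference is negative.

t = 7.974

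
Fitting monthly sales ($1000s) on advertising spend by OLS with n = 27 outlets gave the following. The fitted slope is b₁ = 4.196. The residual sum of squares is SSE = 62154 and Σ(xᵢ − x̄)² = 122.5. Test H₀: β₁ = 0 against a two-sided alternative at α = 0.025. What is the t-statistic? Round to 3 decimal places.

t = 0.931

MSE = SSE/(n − 2) = 62154/25 = 2486.16.
SE(b₁) = √(MSE/Sₓₓ) = √(2486.16/122.5) = 4.50502.
t = 4.196 / 4.50502 = 0.931.
df = n − 2 = 25.
Two-sided p ≈ 0.3606, which is ≥ 0.025, so fail to reject H₀.
The data do not give significant evidence of an association between advertising spend and monthly sales.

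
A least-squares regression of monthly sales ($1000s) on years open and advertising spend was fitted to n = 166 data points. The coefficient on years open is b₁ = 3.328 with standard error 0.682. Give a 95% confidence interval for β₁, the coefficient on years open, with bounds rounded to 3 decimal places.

df = n − k − 1 = 166 − 2 − 1 = 163.
t* = t_{0.025, 163} = 1.974625.
Margin = t* × SE = 1.974625 × 0.682 = 1.34669.
CI: 3.328 ± 1.34669 → (1.981, 4.675).
With 95% confidence, each one-unit increase in years open is associated with a change of between 1.981 and 4.675 $1000s in monthly sales, holding the other predictors fixed.

(1.981, 4.675)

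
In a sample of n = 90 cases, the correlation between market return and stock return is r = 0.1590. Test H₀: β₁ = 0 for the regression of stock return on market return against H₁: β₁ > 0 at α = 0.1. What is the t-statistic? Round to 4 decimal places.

t = 1.5108

t = r·√(n − 2)/√(1 − r²) = 0.1590·√88/√0.974719 = 1.5108.
df = n − 2 = 88.
One-sided p ≈ 0.0672, which is < 0.1, so reject H₀.
There is evidence of a linear association between market return and stock return.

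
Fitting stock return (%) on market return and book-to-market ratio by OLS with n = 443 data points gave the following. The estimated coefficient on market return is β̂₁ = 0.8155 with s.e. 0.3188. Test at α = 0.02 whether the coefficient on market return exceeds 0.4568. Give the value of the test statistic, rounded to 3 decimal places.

t = 1.125

H₀: β₁ = 0.4568 vs H₁: β₁ > 0.4568.
t = (β̂₁ − β₁⁰)/SE = (0.8155 − 0.4568) / 0.3188 = 1.125.
df = n − k − 1 = 443 − 2 − 1 = 440.
One-sided p ≈ 0.1306, which is ≥ 0.02, so fail to reject H₀.
The data do not give significant evidence that the true slope on market return exceeds 0.4568 % per unit, holding the other predictors fixed.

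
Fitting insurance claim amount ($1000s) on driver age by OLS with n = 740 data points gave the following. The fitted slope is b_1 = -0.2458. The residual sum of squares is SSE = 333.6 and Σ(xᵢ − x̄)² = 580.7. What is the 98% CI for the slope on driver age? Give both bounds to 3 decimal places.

(-0.311, -0.181)

MSE = SSE/(n − 2) = 333.6/738 = 0.452033.
SE(b_1) = √(MSE/Sₓₓ) = √(0.452033/580.7) = 0.0279003.
df = n − 2 = 738.
t* = t_{0.01, 738} = 2.331411.
Margin = t* × SE = 2.331411 × 0.0279003 = 0.06505.
CI: -0.2458 ± 0.06505 → (-0.311, -0.181).
With 98% confidence, each one-unit increase in driver age is associated with a change of between -0.311 and -0.181 $1000s in insurance claim amount.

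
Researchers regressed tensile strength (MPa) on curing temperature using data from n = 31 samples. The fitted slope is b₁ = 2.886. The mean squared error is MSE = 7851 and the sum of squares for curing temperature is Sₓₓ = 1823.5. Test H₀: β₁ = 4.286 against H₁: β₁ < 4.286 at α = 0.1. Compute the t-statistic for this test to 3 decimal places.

t = -0.675

SE(b₁) = √(MSE/Sₓₓ) = √(7851/1823.5) = 2.07496.
t = (2.886 − 4.286) / 2.07496 = -0.675.
df = n − 2 = 29.
One-sided p ≈ 0.2526, which is ≥ 0.1, so fail to reject H₀.
The data do not give significant evidence that the true slope on curing temperature is below 4.286 MPa per unit.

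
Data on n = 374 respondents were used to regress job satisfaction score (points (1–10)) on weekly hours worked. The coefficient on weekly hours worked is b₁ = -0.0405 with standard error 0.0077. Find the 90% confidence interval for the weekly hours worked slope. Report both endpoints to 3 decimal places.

(-0.053, -0.028)

df = n − 2 = 374 − 2 = 372.
t* = t_{0.05, 372} = 1.64896.
Margin = t* × SE = 1.64896 × 0.0077 = 0.01270.
CI: -0.0405 ± 0.01270 → (-0.053, -0.028).
With 90% confidence, each one-unit increase in weekly hours worked is associated with a change of between -0.053 and -0.028 points (1–10) in job satisfaction score.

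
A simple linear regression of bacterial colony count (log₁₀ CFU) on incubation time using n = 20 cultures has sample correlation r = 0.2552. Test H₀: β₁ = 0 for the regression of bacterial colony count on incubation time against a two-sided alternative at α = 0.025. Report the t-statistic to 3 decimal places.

t = r·√(n − 2)/√(1 − r²) = 0.2552·√18/√0.934873 = 1.120.
df = n − 2 = 18.
Two-sided p ≈ 0.2775, which is ≥ 0.025, so fail to reject H₀.
The data do not give significant evidence of a linear association between incubation time and bacterial colony count.

t = 1.120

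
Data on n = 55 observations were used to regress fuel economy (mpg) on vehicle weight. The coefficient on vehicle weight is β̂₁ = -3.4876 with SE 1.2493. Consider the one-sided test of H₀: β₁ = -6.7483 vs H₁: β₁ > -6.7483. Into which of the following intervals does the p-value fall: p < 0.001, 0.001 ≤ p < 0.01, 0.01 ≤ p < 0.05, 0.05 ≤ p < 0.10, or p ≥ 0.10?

0.001 ≤ p < 0.01

t = (-3.4876 − (-6.7483)) / 1.2493 = 2.610.
df = n − 2 = 55 − 2 = 53.
One-sided p = P(T_{53} > t) ≈ 0.0059.
So 0.001 ≤ p < 0.01.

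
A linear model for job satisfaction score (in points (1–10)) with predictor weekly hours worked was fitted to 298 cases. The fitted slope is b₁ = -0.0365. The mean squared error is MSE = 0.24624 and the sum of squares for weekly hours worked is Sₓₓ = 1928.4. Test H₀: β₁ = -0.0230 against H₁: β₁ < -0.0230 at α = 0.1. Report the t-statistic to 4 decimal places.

t = -1.1947

SE(b₁) = √(MSE/Sₓₓ) = √(0.24624/1928.4) = 0.0113001.
t = (-0.0365 − (-0.0230)) / 0.0113001 = -1.1947.
df = n − 2 = 296.
One-sided p ≈ 0.1166, which is ≥ 0.1, so fail to reject H₀.
The data do not give significant evidence that the true slope on weekly hours worked is below -0.0230 points (1–10) per unit.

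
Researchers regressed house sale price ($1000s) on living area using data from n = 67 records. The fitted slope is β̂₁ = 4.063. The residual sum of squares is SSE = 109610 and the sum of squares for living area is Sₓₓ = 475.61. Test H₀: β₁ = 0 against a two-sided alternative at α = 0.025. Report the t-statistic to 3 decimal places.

MSE = SSE/(n − 2) = 109610/65 = 1686.31.
SE(β̂₁) = √(MSE/Sₓₓ) = √(1686.31/475.61) = 1.88297.
t = 4.063 / 1.88297 = 2.158.
df = n − 2 = 65.
Two-sided p ≈ 0.0346, which is ≥ 0.025, so fail to reject H₀.
The data do not give significant evidence of an association between living area and house sale price.

t = 2.158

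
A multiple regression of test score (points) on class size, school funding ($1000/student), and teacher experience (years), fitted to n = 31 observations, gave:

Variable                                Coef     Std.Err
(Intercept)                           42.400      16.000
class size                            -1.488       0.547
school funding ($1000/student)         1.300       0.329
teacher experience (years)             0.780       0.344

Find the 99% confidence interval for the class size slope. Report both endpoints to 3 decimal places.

(-3.004, 0.028)

Read off: b = -1.488, SE = 0.547 for class size.
df = n − k − 1 = 31 − 3 − 1 = 27.
t* = t_{0.005, 27} = 2.770683.
Margin = t* × SE = 2.770683 × 0.547 = 1.51556.
CI: -1.488 ± 1.51556 → (-3.004, 0.028).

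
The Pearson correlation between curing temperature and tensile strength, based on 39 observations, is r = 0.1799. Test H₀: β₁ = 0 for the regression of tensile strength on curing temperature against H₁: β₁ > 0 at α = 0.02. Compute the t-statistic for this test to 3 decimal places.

t = 1.112

t = r·√(n − 2)/√(1 − r²) = 0.1799·√37/√0.967636 = 1.112.
df = n − 2 = 37.
One-sided p ≈ 0.1366, which is ≥ 0.02, so fail to reject H₀.
The data do not give significant evidence of a linear association between curing temperature and tensile strength.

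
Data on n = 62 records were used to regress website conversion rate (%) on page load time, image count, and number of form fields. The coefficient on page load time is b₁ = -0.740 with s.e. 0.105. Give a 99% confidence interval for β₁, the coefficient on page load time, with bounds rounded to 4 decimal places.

df = n − k − 1 = 62 − 3 − 1 = 58.
t* = t_{0.005, 58} = 2.663287.
Margin = t* × SE = 2.663287 × 0.105 = 0.279645.
CI: -0.740 ± 0.279645 → (-1.0196, -0.4604).
With 99% confidence, each one-unit increase in page load time is associated with a change of between -1.0196 and -0.4604 % in website conversion rate, holding the other predictors fixed.

(-1.0196, -0.4604)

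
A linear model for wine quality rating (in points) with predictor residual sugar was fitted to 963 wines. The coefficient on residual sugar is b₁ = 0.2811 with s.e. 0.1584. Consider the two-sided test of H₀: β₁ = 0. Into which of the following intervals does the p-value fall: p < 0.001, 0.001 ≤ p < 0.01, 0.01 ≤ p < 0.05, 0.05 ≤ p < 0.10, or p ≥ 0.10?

t = 0.2811 / 0.1584 = 1.775.
df = n − 2 = 963 − 2 = 961.
Two-sided p = 2·P(T_{961} > |t|) ≈ 0.0763.
So 0.05 ≤ p < 0.10.

0.05 ≤ p < 0.10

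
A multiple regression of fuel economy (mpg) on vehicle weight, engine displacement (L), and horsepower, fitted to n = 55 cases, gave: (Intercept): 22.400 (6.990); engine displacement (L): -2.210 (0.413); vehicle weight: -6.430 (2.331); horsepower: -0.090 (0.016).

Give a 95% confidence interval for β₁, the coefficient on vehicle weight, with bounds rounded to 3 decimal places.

(-11.110, -1.750)

Read off: b = -6.430, SE = 2.331 for vehicle weight.
df = n − k − 1 = 55 − 3 − 1 = 51.
t* = t_{0.025, 51} = 2.007584.
Margin = t* × SE = 2.007584 × 2.331 = 4.67968.
CI: -6.430 ± 4.67968 → (-11.110, -1.750).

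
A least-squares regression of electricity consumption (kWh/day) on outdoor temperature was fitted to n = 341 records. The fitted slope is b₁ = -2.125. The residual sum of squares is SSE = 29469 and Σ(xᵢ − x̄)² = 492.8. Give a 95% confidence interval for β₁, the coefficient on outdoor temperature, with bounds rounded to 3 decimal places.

(-2.951, -1.299)

MSE = SSE/(n − 2) = 29469/339 = 86.9292.
SE(b₁) = √(MSE/Sₓₓ) = √(86.9292/492.8) = 0.419998.
df = n − 2 = 339.
t* = t_{0.025, 339} = 1.966986.
Margin = t* × SE = 1.966986 × 0.419998 = 0.82613.
CI: -2.125 ± 0.82613 → (-2.951, -1.299).
With 95% confidence, each one-unit increase in outdoor temperature is associated with a change of between -2.951 and -1.299 kWh/day in electricity consumption.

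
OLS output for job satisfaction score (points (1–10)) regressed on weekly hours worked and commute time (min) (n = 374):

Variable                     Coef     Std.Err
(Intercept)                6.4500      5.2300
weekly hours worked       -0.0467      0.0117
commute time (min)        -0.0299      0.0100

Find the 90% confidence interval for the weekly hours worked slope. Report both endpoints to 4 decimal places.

Read off: b = -0.0467, SE = 0.0117 for weekly hours worked.
df = n − k − 1 = 374 − 2 − 1 = 371.
t* = t_{0.05, 371} = 1.648971.
Margin = t* × SE = 1.648971 × 0.0117 = 0.019293.
CI: -0.0467 ± 0.019293 → (-0.0660, -0.0274).

(-0.0660, -0.0274)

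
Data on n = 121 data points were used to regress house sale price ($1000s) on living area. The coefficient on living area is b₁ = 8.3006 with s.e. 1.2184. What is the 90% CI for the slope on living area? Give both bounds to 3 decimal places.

df = n − 2 = 121 − 2 = 119.
t* = t_{0.05, 119} = 1.657759.
Margin = t* × SE = 1.657759 × 1.2184 = 2.01981.
CI: 8.3006 ± 2.01981 → (6.281, 10.320).
With 90% confidence, each one-unit increase in living area is associated with a change of between 6.281 and 10.320 $1000s in house sale price.

(6.281, 10.320)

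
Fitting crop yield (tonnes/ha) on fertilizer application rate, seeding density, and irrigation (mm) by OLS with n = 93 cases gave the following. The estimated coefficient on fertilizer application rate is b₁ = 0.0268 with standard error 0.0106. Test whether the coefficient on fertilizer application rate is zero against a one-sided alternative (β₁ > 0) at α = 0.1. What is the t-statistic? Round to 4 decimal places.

H₀: β₁ = 0 vs H₁: β₁ > 0.
t = (b₁ − β₁⁰)/SE = 0.0268 / 0.0106 = 2.5283.
df = n − k − 1 = 93 − 3 − 1 = 89.
One-sided p ≈ 0.0066, which is < 0.1, so reject H₀.
There is evidence that the true slope on fertilizer application rate is positive, holding the other predictors fixed.

t = 2.5283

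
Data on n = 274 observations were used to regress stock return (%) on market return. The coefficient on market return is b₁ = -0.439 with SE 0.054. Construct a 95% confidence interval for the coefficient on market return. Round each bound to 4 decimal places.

(-0.5453, -0.3327)

df = n − 2 = 274 − 2 = 272.
t* = t_{0.025, 272} = 1.968724.
Margin = t* × SE = 1.968724 × 0.054 = 0.106311.
CI: -0.439 ± 0.106311 → (-0.5453, -0.3327).
With 95% confidence, each one-unit increase in market return is associated with a change of between -0.5453 and -0.3327 % in stock return.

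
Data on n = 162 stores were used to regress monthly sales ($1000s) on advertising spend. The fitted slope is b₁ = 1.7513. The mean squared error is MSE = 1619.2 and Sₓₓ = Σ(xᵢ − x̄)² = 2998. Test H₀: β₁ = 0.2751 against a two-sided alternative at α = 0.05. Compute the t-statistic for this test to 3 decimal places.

t = 2.009

SE(b₁) = √(MSE/Sₓₓ) = √(1619.2/2998) = 0.73491.
t = (1.7513 − 0.2751) / 0.73491 = 2.009.
df = n − 2 = 160.
Two-sided p ≈ 0.0463, which is < 0.05, so reject H₀.
There is evidence that the true slope on advertising spend differs from 0.2751 $1000s per unit.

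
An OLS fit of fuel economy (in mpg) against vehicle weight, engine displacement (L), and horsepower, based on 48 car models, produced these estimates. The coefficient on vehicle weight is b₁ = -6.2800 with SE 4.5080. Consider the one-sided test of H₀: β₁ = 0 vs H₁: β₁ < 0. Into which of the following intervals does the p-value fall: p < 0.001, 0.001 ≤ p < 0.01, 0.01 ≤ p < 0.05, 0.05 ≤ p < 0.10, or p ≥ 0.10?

t = -6.2800 / 4.5080 = -1.393.
df = n − k − 1 = 48 − 3 − 1 = 44.
One-sided p = P(T_{44} < t) ≈ 0.0853.
So 0.05 ≤ p < 0.10.

0.05 ≤ p < 0.10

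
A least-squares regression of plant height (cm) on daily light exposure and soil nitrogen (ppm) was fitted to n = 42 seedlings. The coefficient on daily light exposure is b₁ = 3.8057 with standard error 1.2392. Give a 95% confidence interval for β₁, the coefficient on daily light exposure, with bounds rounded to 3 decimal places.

(1.299, 6.312)

df = n − k − 1 = 42 − 2 − 1 = 39.
t* = t_{0.025, 39} = 2.022691.
Margin = t* × SE = 2.022691 × 1.2392 = 2.50652.
CI: 3.8057 ± 2.50652 → (1.299, 6.312).
With 95% confidence, each one-unit increase in daily light exposure is associated with a change of between 1.299 and 6.312 cm in plant height, holding the other predictors fixed.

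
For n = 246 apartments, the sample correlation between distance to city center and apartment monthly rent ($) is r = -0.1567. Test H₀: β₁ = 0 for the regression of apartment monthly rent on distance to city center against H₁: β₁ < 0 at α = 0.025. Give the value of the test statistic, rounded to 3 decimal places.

t = -2.478

t = r·√(n − 2)/√(1 − r²) = -0.1567·√244/√0.975445 = -2.478.
df = n − 2 = 244.
One-sided p ≈ 0.0069, which is < 0.025, so reject H₀.
There is evidence of a linear association between distance to city center and apartment monthly rent.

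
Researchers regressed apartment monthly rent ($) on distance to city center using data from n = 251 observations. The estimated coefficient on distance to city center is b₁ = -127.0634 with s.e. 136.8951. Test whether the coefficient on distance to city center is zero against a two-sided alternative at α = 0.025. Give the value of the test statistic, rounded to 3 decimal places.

t = -0.928

H₀: β₁ = 0 vs H₁: β₁ ≠ 0.
t = (b₁ − β₁⁰)/SE = -127.0634 / 136.8951 = -0.928.
df = n − 2 = 251 − 2 = 249.
Two-sided p ≈ 0.3542, which is ≥ 0.025, so fail to reject H₀.
The data do not give significant evidence of an association between distance to city center and apartment monthly rent.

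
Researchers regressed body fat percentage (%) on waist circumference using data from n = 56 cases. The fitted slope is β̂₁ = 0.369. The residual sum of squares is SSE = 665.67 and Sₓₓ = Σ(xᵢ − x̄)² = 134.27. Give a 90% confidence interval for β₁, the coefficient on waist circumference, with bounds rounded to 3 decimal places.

MSE = SSE/(n − 2) = 665.67/54 = 12.3272.
SE(β̂₁) = √(MSE/Sₓₓ) = √(12.3272/134.27) = 0.303.
df = n − 2 = 54.
t* = t_{0.05, 54} = 1.673565.
Margin = t* × SE = 1.673565 × 0.303 = 0.50709.
CI: 0.369 ± 0.50709 → (-0.138, 0.876).
With 90% confidence, each one-unit increase in waist circumference is associated with a change of between -0.138 and 0.876 % in body fat percentage.

(-0.138, 0.876)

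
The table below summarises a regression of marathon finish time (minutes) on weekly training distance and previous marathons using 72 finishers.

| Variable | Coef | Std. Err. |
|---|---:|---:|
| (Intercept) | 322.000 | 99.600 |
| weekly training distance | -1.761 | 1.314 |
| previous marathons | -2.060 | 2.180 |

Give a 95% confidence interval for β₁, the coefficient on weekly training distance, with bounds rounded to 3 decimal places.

Read off: b = -1.761, SE = 1.314 for weekly training distance.
df = n − k − 1 = 72 − 2 − 1 = 69.
t* = t_{0.025, 69} = 1.994945.
Margin = t* × SE = 1.994945 × 1.314 = 2.62136.
CI: -1.761 ± 2.62136 → (-4.382, 0.860).

(-4.382, 0.860)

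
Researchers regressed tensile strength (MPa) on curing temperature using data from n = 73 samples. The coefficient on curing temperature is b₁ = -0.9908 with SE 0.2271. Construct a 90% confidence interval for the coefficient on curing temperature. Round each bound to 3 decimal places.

df = n − 2 = 73 − 2 = 71.
t* = t_{0.05, 71} = 1.6666.
Margin = t* × SE = 1.6666 × 0.2271 = 0.37848.
CI: -0.9908 ± 0.37848 → (-1.369, -0.612).
With 90% confidence, each one-unit increase in curing temperature is associated with a change of between -1.369 and -0.612 MPa in tensile strength.

(-1.369, -0.612)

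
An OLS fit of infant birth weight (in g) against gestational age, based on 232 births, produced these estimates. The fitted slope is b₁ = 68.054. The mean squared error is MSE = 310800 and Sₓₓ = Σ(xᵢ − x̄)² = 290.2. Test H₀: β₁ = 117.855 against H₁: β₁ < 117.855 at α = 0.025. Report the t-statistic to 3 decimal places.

SE(b₁) = √(MSE/Sₓₓ) = √(310800/290.2) = 32.7259.
t = (68.054 − 117.855) / 32.7259 = -1.522.
df = n − 2 = 230.
One-sided p ≈ 0.0647, which is ≥ 0.025, so fail to reject H₀.
The data do not give significant evidence that the true slope on gestational age is below 117.855 g per unit.

t = -1.522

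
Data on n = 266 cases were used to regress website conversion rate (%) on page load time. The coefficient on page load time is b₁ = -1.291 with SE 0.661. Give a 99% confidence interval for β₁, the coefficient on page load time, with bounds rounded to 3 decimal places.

df = n − 2 = 266 − 2 = 264.
t* = t_{0.005, 264} = 2.59458.
Margin = t* × SE = 2.59458 × 0.661 = 1.71502.
CI: -1.291 ± 1.71502 → (-3.006, 0.424).
With 99% confidence, each one-unit increase in page load time is associated with a change of between -3.006 and 0.424 % in website conversion rate.

(-3.006, 0.424)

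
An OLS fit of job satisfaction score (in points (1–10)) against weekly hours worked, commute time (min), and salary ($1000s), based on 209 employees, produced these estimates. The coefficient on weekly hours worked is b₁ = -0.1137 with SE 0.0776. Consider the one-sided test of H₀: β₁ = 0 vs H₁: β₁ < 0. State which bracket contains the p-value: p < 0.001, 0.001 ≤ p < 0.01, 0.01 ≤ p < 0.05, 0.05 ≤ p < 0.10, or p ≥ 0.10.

0.05 ≤ p < 0.10

t = -0.1137 / 0.0776 = -1.465.
df = n − k − 1 = 209 − 3 − 1 = 205.
One-sided p = P(T_{205} < t) ≈ 0.0722.
So 0.05 ≤ p < 0.10.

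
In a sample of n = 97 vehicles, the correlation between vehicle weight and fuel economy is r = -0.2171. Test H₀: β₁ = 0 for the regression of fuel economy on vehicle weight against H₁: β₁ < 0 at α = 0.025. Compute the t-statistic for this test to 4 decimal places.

t = -2.1677

t = r·√(n − 2)/√(1 − r²) = -0.2171·√95/√0.952868 = -2.1677.
df = n − 2 = 95.
One-sided p ≈ 0.0163, which is < 0.025, so reject H₀.
There is evidence of a linear association between vehicle weight and fuel economy.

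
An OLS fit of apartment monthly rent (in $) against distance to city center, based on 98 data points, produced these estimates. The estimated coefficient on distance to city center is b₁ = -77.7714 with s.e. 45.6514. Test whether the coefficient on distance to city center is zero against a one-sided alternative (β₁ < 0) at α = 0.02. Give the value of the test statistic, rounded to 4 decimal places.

H₀: β₁ = 0 vs H₁: β₁ < 0.
t = (b₁ − β₁⁰)/SE = -77.7714 / 45.6514 = -1.7036.
df = n − 2 = 98 − 2 = 96.
One-sided p ≈ 0.0458, which is ≥ 0.02, so fail to reject H₀.
The data do not give significant evidence that the true slope on distance to city center is negative.

t = -1.7036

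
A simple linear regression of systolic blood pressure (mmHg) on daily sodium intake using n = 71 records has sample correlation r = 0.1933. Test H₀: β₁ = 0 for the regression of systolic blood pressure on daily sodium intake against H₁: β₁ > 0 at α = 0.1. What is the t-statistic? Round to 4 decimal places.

t = 1.6365

t = r·√(n − 2)/√(1 − r²) = 0.1933·√69/√0.962635 = 1.6365.
df = n − 2 = 69.
One-sided p ≈ 0.0531, which is < 0.1, so reject H₀.
There is evidence of a linear association between daily sodium intake and systolic blood pressure.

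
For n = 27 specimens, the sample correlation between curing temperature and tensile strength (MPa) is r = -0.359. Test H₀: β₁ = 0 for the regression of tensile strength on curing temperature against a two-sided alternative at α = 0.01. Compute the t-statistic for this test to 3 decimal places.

t = -1.923

t = r·√(n − 2)/√(1 − r²) = -0.359·√25/√0.871119 = -1.923.
df = n − 2 = 25.
Two-sided p ≈ 0.0659, which is ≥ 0.01, so fail to reject H₀.
The data do not give significant evidence of a linear association between curing temperature and tensile strength.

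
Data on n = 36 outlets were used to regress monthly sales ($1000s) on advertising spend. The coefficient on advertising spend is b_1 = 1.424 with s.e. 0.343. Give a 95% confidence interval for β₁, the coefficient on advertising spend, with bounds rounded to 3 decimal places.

(0.727, 2.121)

df = n − 2 = 36 − 2 = 34.
t* = t_{0.025, 34} = 2.032245.
Margin = t* × SE = 2.032245 × 0.343 = 0.69706.
CI: 1.424 ± 0.69706 → (0.727, 2.121).
With 95% confidence, each one-unit increase in advertising spend is associated with a change of between 0.727 and 2.121 $1000s in monthly sales.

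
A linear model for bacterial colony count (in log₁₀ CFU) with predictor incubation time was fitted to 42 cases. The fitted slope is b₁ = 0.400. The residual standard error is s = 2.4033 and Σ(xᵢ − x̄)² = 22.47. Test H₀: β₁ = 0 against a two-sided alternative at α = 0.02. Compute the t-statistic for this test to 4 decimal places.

SE(b₁) = s/√Sₓₓ = 2.4033/√22.47 = 0.506998.
t = 0.400 / 0.506998 = 0.7890.
df = n − 2 = 40.
Two-sided p ≈ 0.4348, which is ≥ 0.02, so fail to reject H₀.
The data do not give significant evidence of an association between incubation time and bacterial colony count.

t = 0.7890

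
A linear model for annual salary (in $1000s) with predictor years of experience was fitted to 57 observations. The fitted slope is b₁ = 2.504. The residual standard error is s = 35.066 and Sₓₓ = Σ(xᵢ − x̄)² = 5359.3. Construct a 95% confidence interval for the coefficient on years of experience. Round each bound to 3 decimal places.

(1.544, 3.464)

SE(b₁) = s/√Sₓₓ = 35.066/√5359.3 = 0.478996.
df = n − 2 = 55.
t* = t_{0.025, 55} = 2.004045.
Margin = t* × SE = 2.004045 × 0.478996 = 0.95993.
CI: 2.504 ± 0.95993 → (1.544, 3.464).
With 95% confidence, each one-unit increase in years of experience is associated with a change of between 1.544 and 3.464 $1000s in annual salary.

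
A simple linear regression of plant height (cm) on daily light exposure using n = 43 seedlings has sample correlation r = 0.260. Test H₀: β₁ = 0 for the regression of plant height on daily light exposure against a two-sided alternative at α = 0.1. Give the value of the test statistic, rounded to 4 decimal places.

t = r·√(n − 2)/√(1 − r²) = 0.260·√41/√0.9324 = 1.7241.
df = n − 2 = 41.
Two-sided p ≈ 0.0922, which is < 0.1, so reject H₀.
There is evidence of a linear association between daily light exposure and plant height.

t = 1.7241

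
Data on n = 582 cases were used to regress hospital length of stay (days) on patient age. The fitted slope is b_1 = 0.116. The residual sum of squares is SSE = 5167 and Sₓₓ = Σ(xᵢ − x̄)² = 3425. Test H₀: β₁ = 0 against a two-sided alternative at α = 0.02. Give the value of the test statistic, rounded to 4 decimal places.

t = 2.2745

MSE = SSE/(n − 2) = 5167/580 = 8.90862.
SE(b_1) = √(MSE/Sₓₓ) = √(8.90862/3425) = 0.0510006.
t = 0.116 / 0.0510006 = 2.2745.
df = n − 2 = 580.
Two-sided p ≈ 0.0233, which is ≥ 0.02, so fail to reject H₀.
The data do not give significant evidence of an association between patient age and hospital length of stay.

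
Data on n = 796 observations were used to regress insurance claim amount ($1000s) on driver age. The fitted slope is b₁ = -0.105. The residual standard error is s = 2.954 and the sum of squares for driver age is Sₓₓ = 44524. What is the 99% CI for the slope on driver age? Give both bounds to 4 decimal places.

(-0.1411, -0.0689)

SE(b₁) = s/√Sₓₓ = 2.954/√44524 = 0.0139995.
df = n − 2 = 794.
t* = t_{0.005, 794} = 2.582035.
Margin = t* × SE = 2.582035 × 0.0139995 = 0.036147.
CI: -0.105 ± 0.036147 → (-0.1411, -0.0689).
With 99% confidence, each one-unit increase in driver age is associated with a change of between -0.1411 and -0.0689 $1000s in insurance claim amount.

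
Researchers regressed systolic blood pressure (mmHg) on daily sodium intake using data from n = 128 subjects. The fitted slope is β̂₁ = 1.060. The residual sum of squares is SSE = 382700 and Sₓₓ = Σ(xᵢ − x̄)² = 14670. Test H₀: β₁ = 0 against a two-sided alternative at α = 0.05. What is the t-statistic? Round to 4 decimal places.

t = 2.3296

MSE = SSE/(n − 2) = 382700/126 = 3037.3.
SE(β̂₁) = √(MSE/Sₓₓ) = √(3037.3/14670) = 0.455018.
t = 1.060 / 0.455018 = 2.3296.
df = n − 2 = 126.
Two-sided p ≈ 0.0214, which is < 0.05, so reject H₀.
There is evidence that daily sodium intake is associated with systolic blood pressure.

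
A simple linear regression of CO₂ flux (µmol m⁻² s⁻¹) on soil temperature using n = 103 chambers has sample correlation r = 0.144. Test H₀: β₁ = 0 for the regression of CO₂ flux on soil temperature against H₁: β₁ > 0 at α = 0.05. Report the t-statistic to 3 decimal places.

t = r·√(n − 2)/√(1 − r²) = 0.144·√101/√0.979264 = 1.462.
df = n − 2 = 101.
One-sided p ≈ 0.0734, which is ≥ 0.05, so fail to reject H₀.
The data do not give significant evidence of a linear association between soil temperature and CO₂ flux.

t = 1.462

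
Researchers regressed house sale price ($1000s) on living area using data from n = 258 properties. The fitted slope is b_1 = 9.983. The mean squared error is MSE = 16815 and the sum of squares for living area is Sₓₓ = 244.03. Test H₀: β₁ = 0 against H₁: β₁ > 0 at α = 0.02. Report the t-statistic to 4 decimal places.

SE(b_1) = √(MSE/Sₓₓ) = √(16815/244.03) = 8.30093.
t = 9.983 / 8.30093 = 1.2026.
df = n − 2 = 256.
One-sided p ≈ 0.1151, which is ≥ 0.02, so fail to reject H₀.
The data do not give significant evidence that the true slope on living area is positive.

t = 1.2026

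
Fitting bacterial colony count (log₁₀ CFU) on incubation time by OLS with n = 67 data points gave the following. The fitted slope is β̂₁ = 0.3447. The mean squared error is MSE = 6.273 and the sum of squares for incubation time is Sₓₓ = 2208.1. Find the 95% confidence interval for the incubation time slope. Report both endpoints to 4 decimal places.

(0.2383, 0.4511)

SE(β̂₁) = √(MSE/Sₓₓ) = √(6.273/2208.1) = 0.0533001.
df = n − 2 = 65.
t* = t_{0.025, 65} = 1.997138.
Margin = t* × SE = 1.997138 × 0.0533001 = 0.106448.
CI: 0.3447 ± 0.106448 → (0.2383, 0.4511).
With 95% confidence, each one-unit increase in incubation time is associated with a change of between 0.2383 and 0.4511 log₁₀ CFU in bacterial colony count.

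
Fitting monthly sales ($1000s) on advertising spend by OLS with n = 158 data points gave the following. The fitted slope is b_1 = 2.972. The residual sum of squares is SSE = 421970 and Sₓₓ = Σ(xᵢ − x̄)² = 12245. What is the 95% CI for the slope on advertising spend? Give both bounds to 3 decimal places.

(2.044, 3.900)

MSE = SSE/(n − 2) = 421970/156 = 2704.94.
SE(b_1) = √(MSE/Sₓₓ) = √(2704.94/12245) = 0.470001.
df = n − 2 = 156.
t* = t_{0.025, 156} = 1.975288.
Margin = t* × SE = 1.975288 × 0.470001 = 0.92839.
CI: 2.972 ± 0.92839 → (2.044, 3.900).
With 95% confidence, each one-unit increase in advertising spend is associated with a change of between 2.044 and 3.900 $1000s in monthly sales.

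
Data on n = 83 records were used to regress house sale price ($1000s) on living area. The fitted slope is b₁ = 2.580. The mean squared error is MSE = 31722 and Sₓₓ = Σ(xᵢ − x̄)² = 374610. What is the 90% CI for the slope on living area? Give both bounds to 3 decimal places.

SE(b₁) = √(MSE/Sₓₓ) = √(31722/374610) = 0.290998.
df = n − 2 = 81.
t* = t_{0.05, 81} = 1.663884.
Margin = t* × SE = 1.663884 × 0.290998 = 0.48419.
CI: 2.580 ± 0.48419 → (2.096, 3.064).
With 90% confidence, each one-unit increase in living area is associated with a change of between 2.096 and 3.064 $1000s in house sale price.

(2.096, 3.064)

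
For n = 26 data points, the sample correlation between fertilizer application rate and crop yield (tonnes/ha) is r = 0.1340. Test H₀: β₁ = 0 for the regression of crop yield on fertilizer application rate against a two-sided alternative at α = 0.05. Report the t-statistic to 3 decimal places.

t = 0.662

t = r·√(n − 2)/√(1 − r²) = 0.1340·√24/√0.982044 = 0.662.
df = n − 2 = 24.
Two-sided p ≈ 0.5140, which is ≥ 0.05, so fail to reject H₀.
The data do not give significant evidence of a linear association between fertilizer application rate and crop yield.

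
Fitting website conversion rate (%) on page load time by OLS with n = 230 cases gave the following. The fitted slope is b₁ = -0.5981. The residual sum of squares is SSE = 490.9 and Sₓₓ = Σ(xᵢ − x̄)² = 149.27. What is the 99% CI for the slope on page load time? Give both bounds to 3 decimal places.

MSE = SSE/(n − 2) = 490.9/228 = 2.15307.
SE(b₁) = √(MSE/Sₓₓ) = √(2.15307/149.27) = 0.1201.
df = n − 2 = 228.
t* = t_{0.005, 228} = 2.597564.
Margin = t* × SE = 2.597564 × 0.1201 = 0.31197.
CI: -0.5981 ± 0.31197 → (-0.910, -0.286).
With 99% confidence, each one-unit increase in page load time is associated with a change of between -0.910 and -0.286 % in website conversion rate.

(-0.910, -0.286)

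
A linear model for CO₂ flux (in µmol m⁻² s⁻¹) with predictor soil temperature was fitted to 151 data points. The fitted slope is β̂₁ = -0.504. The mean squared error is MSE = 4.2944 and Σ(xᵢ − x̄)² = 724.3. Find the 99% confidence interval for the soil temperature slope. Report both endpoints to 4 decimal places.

SE(β̂₁) = √(MSE/Sₓₓ) = √(4.2944/724.3) = 0.0770002.
df = n − 2 = 149.
t* = t_{0.005, 149} = 2.609228.
Margin = t* × SE = 2.609228 × 0.0770002 = 0.200911.
CI: -0.504 ± 0.200911 → (-0.7049, -0.3031).
With 99% confidence, each one-unit increase in soil temperature is associated with a change of between -0.7049 and -0.3031 µmol m⁻² s⁻¹ in CO₂ flux.

(-0.7049, -0.3031)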